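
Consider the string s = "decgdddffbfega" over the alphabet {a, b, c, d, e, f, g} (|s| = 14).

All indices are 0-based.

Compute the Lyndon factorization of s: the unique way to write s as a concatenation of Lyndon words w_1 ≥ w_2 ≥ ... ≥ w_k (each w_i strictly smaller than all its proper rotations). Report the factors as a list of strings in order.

["de", "cgdddff", "bfeg", "a"]

emit factor 1: 'de' (i=0, period=2)
emit factor 2: 'cgdddff' (i=2, period=7)
emit factor 3: 'bfeg' (i=9, period=4)
emit factor 4: 'a' (i=13, period=1)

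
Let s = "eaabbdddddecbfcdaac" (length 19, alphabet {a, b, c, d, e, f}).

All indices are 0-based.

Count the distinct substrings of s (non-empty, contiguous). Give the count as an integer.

170

rank→(start, suffix):
  0 → (1, 'aabbdddddecbfcdaac')
  1 → (16, 'aac')
  2 → (2, 'abbdddddecbfcdaac')
  3 → (17, 'ac')
  4 → (3, 'bbdddddecbfcdaac')
  5 → (4, 'bdddddecbfcdaac')
  6 → (12, 'bfcdaac')
  7 → (18, 'c')
  8 → (11, 'cbfcdaac')
  9 → (14, 'cdaac')
  10 → (15, 'daac')
  11 → (5, 'dddddecbfcdaac')
  12 → (6, 'ddddecbfcdaac')
  13 → (7, 'dddecbfcdaac')
  14 → (8, 'ddecbfcdaac')
  15 → (9, 'decbfcdaac')
  16 → (0, 'eaabbdddddecbfcdaac')
  17 → (10, 'ecbfcdaac')
  18 → (13, 'fcdaac')

SA = [1, 16, 2, 17, 3, 4, 12, 18, 11, 14, 15, 5, 6, 7, 8, 9, 0, 10, 13]
rank  pair      lcp
   1  s[1:],s[16:]  2  'aa'
   2  s[16:],s[2:]  1  'a'
   3  s[2:],s[17:]  1  'a'
   4  s[17:],s[3:]  0  ''
   5  s[3:],s[4:]  1  'b'
   6  s[4:],s[12:]  1  'b'
   7  s[12:],s[18:]  0  ''
   8  s[18:],s[11:]  1  'c'
   9  s[11:],s[14:]  1  'c'
  10  s[14:],s[15:]  0  ''
  11  s[15:],s[5:]  1  'd'
  12  s[5:],s[6:]  4  'dddd'
  13  s[6:],s[7:]  3  'ddd'
  14  s[7:],s[8:]  2  'dd'
  15  s[8:],s[9:]  1  'd'
  16  s[9:],s[0:]  0  ''
  17  s[0:],s[10:]  1  'e'
  18  s[10:],s[13:]  0  ''

n(n+1)/2 = 19·20/2 = 190
Σ LCP = 0 + 2 + 1 + 1 + 0 + 1 + 1 + 0 + 1 + 1 + 0 + 1 + 4 + 3 + 2 + 1 + 0 + 1 + 0 = 20
distinct = 190 − 20 = 170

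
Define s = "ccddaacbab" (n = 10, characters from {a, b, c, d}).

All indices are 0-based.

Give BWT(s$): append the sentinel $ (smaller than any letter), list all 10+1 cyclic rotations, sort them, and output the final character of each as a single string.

bdbaaca$cdc

rank  rotation     last
    0  $ccddaacbab  b
    1  aacbab$ccdd  d
    2  ab$ccddaacb  b
    3  acbab$ccdda  a
    4  b$ccddaacba  a
    5  bab$ccddaac  c
    6  cbab$ccddaa  a
    7  ccddaacbab$  $
    8  cddaacbab$c  c
    9  daacbab$ccd  d
   10  ddaacbab$cc  c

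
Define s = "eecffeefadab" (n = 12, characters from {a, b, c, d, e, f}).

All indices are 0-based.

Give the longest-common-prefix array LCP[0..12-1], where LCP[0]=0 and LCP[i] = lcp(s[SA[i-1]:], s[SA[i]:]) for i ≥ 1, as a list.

[0, 1, 0, 0, 0, 0, 1, 2, 1, 0, 1, 1]

rank | idx | suffix
   0 |  10 | ab
   1 |   8 | adab
   2 |  11 | b
   3 |   2 | cffeefadab
   4 |   9 | dab
   5 |   1 | ecffeefadab
   6 |   0 | eecffeefadab
   7 |   5 | eefadab
   8 |   6 | efadab
   9 |   7 | fadab
  10 |   4 | feefadab
  11 |   3 | ffeefadab

SA = [10, 8, 11, 2, 9, 1, 0, 5, 6, 7, 4, 3]
i: (SA[i-1],SA[i]) lcp shared
  1: (10,8) 1 'a'
  2: (8,11) 0 ''
  3: (11,2) 0 ''
  4: (2,9) 0 ''
  5: (9,1) 0 ''
  6: (1,0) 1 'e'
  7: (0,5) 2 'ee'
  8: (5,6) 1 'e'
  9: (6,7) 0 ''
  10: (7,4) 1 'f'
  11: (4,3) 1 'f'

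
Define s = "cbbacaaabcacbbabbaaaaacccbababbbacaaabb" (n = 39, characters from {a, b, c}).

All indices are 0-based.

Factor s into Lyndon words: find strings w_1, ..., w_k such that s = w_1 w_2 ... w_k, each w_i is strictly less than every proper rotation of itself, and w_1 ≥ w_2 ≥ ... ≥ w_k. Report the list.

emit factor 1: 'c' (i=0, period=1)
emit factor 2: 'b' (i=1, period=1)
emit factor 3: 'b' (i=2, period=1)
emit factor 4: 'ac' (i=3, period=2)
emit factor 5: 'aaabcacbbabb' (i=5, period=12)
emit factor 6: 'aaaaacccbababbbacaaabb' (i=17, period=22)

["c", "b", "b", "ac", "aaabcacbbabb", "aaaaacccbababbbacaaabb"]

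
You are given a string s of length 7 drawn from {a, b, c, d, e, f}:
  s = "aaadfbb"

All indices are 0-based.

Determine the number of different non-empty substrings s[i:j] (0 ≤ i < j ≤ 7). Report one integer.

sorted suffixes:
  #0 SA[0]=0  'aaadfbb'
  #1 SA[1]=1  'aadfbb'
  #2 SA[2]=2  'adfbb'
  #3 SA[3]=6  'b'
  #4 SA[4]=5  'bb'
  #5 SA[5]=3  'dfbb'
  #6 SA[6]=4  'fbb'

SA = [0, 1, 2, 6, 5, 3, 4]
[i] adj suffixes → lcp
  [1] 0/1 → 2 ('aa')
  [2] 1/2 → 1 ('a')
  [3] 2/6 → 0 ('')
  [4] 6/5 → 1 ('b')
  [5] 5/3 → 0 ('')
  [6] 3/4 → 0 ('')

n(n+1)/2 = 7·8/2 = 28
Σ LCP = 0 + 2 + 1 + 0 + 1 + 0 + 0 = 4
distinct = 28 − 4 = 24

24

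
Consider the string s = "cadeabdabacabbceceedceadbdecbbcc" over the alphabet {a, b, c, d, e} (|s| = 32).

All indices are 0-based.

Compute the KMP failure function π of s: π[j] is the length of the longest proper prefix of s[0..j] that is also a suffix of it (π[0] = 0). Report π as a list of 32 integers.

π[0] = 0
j=1 s[j]='a': π[1]=0 (border '')
j=2 s[j]='d': π[2]=0 (border '')
j=3 s[j]='e': π[3]=0 (border '')
j=4 s[j]='a': π[4]=0 (border '')
j=5 s[j]='b': π[5]=0 (border '')
j=6 s[j]='d': π[6]=0 (border '')
j=7 s[j]='a': π[7]=0 (border '')
j=8 s[j]='b': π[8]=0 (border '')
j=9 s[j]='a': π[9]=0 (border '')
j=10 s[j]='c': π[10]=1 (border 'c')
j=11 s[j]='a': π[11]=2 (border 'ca')
j=12 s[j]='b': k: 2→0; π[12]=0 (border '')
j=13 s[j]='b': π[13]=0 (border '')
j=14 s[j]='c': π[14]=1 (border 'c')
j=15 s[j]='e': k: 1→0; π[15]=0 (border '')
j=16 s[j]='c': π[16]=1 (border 'c')
j=17 s[j]='e': k: 1→0; π[17]=0 (border '')
j=18 s[j]='e': π[18]=0 (border '')
j=19 s[j]='d': π[19]=0 (border '')
j=20 s[j]='c': π[20]=1 (border 'c')
j=21 s[j]='e': k: 1→0; π[21]=0 (border '')
j=22 s[j]='a': π[22]=0 (border '')
j=23 s[j]='d': π[23]=0 (border '')
j=24 s[j]='b': π[24]=0 (border '')
j=25 s[j]='d': π[25]=0 (border '')
j=26 s[j]='e': π[26]=0 (border '')
j=27 s[j]='c': π[27]=1 (border 'c')
j=28 s[j]='b': k: 1→0; π[28]=0 (border '')
j=29 s[j]='b': π[29]=0 (border '')
j=30 s[j]='c': π[30]=1 (border 'c')
j=31 s[j]='c': k: 1→0; π[31]=1 (border 'c')

[0, 0, 0, 0, 0, 0, 0, 0, 0, 0, 1, 2, 0, 0, 1, 0, 1, 0, 0, 0, 1, 0, 0, 0, 0, 0, 0, 1, 0, 0, 1, 1]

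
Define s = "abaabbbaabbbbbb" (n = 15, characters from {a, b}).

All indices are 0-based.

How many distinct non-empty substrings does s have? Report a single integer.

rank | idx | suffix
   0 |   2 | aabbbaabbbbbb
   1 |   7 | aabbbbbb
   2 |   0 | abaabbbaabbbbbb
   3 |   3 | abbbaabbbbbb
   4 |   8 | abbbbbb
   5 |  14 | b
   6 |   1 | baabbbaabbbbbb
   7 |   6 | baabbbbbb
   8 |  13 | bb
   9 |   5 | bbaabbbbbb
  10 |  12 | bbb
  11 |   4 | bbbaabbbbbb
  12 |  11 | bbbb
  13 |  10 | bbbbb
  14 |   9 | bbbbbb

SA = [2, 7, 0, 3, 8, 14, 1, 6, 13, 5, 12, 4, 11, 10, 9]
i: (SA[i-1],SA[i]) lcp shared
  1: (2,7) 5 'aabbb'
  2: (7,0) 1 'a'
  3: (0,3) 2 'ab'
  4: (3,8) 4 'abbb'
  5: (8,14) 0 ''
  6: (14,1) 1 'b'
  7: (1,6) 6 'baabbb'
  8: (6,13) 1 'b'
  9: (13,5) 2 'bb'
  10: (5,12) 2 'bb'
  11: (12,4) 3 'bbb'
  12: (4,11) 3 'bbb'
  13: (11,10) 4 'bbbb'
  14: (10,9) 5 'bbbbb'

n(n+1)/2 = 15·16/2 = 120
Σ LCP = 0 + 5 + 1 + 2 + 4 + 0 + 1 + 6 + 1 + 2 + 2 + 3 + 3 + 4 + 5 = 39
distinct = 120 − 39 = 81

81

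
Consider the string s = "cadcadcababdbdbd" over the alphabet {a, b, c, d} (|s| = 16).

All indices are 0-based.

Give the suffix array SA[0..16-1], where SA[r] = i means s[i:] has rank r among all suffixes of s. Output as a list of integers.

[7, 9, 4, 1, 8, 14, 12, 10, 6, 3, 0, 15, 13, 11, 5, 2]

rank | idx | suffix
   0 |   7 | ababdbdbd
   1 |   9 | abdbdbd
   2 |   4 | adcababdbdbd
   3 |   1 | adcadcababdbdbd
   4 |   8 | babdbdbd
   5 |  14 | bd
   6 |  12 | bdbd
   7 |  10 | bdbdbd
   8 |   6 | cababdbdbd
   9 |   3 | cadcababdbdbd
  10 |   0 | cadcadcababdbdbd
  11 |  15 | d
  12 |  13 | dbd
  13 |  11 | dbdbd
  14 |   5 | dcababdbdbd
  15 |   2 | dcadcababdbdbd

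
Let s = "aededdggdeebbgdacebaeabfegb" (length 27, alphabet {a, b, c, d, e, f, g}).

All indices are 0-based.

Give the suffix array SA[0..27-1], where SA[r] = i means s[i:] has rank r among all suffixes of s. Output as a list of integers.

rank | idx | suffix
   0 |  21 | abfegb
   1 |  15 | acebaeabfegb
   2 |  19 | aeabfegb
   3 |   0 | aededdggdeebbgdacebaeabfegb
   4 |  26 | b
   5 |  18 | baeabfegb
   6 |  11 | bbgdacebaeabfegb
   7 |  22 | bfegb
   8 |  12 | bgdacebaeabfegb
   9 |  16 | cebaeabfegb
  10 |  14 | dacebaeabfegb
  11 |   4 | ddggdeebbgdacebaeabfegb
  12 |   2 | deddggdeebbgdacebaeabfegb
  13 |   8 | deebbgdacebaeabfegb
  14 |   5 | dggdeebbgdacebaeabfegb
  15 |  20 | eabfegb
  16 |  17 | ebaeabfegb
  17 |  10 | ebbgdacebaeabfegb
  18 |   3 | eddggdeebbgdacebaeabfegb
  19 |   1 | ededdggdeebbgdacebaeabfegb
  20 |   9 | eebbgdacebaeabfegb
  21 |  24 | egb
  22 |  23 | fegb
  23 |  25 | gb
  24 |  13 | gdacebaeabfegb
  25 |   7 | gdeebbgdacebaeabfegb
  26 |   6 | ggdeebbgdacebaeabfegb

[21, 15, 19, 0, 26, 18, 11, 22, 12, 16, 14, 4, 2, 8, 5, 20, 17, 10, 3, 1, 9, 24, 23, 25, 13, 7, 6]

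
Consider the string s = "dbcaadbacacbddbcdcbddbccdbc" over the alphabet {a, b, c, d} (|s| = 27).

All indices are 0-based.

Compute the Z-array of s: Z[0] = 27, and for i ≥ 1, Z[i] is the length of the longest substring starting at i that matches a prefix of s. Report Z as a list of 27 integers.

Z[0]=27
i=1: i≥r, start 0; Z[1]=0
i=2: i≥r, start 0; Z[2]=0
i=3: i≥r, start 0; Z[3]=0
i=4: i≥r, start 0; Z[4]=0
i=5: i≥r, start 0; Z[5]=2 grow→box=[5,7)
i=6: min(r-i=1, Z[1]=0)=0; Z[6]=0
i=7: i≥r, start 0; Z[7]=0
i=8: i≥r, start 0; Z[8]=0
i=9: i≥r, start 0; Z[9]=0
i=10: i≥r, start 0; Z[10]=0
i=11: i≥r, start 0; Z[11]=0
i=12: i≥r, start 0; Z[12]=1 grow→box=[12,13)
i=13: i≥r, start 0; Z[13]=3 grow→box=[13,16)
i=14: min(r-i=2, Z[1]=0)=0; Z[14]=0
i=15: min(r-i=1, Z[2]=0)=0; Z[15]=0
i=16: i≥r, start 0; Z[16]=1 grow→box=[16,17)
i=17: i≥r, start 0; Z[17]=0
i=18: i≥r, start 0; Z[18]=0
i=19: i≥r, start 0; Z[19]=1 grow→box=[19,20)
i=20: i≥r, start 0; Z[20]=3 grow→box=[20,23)
i=21: min(r-i=2, Z[1]=0)=0; Z[21]=0
i=22: min(r-i=1, Z[2]=0)=0; Z[22]=0
i=23: i≥r, start 0; Z[23]=0
i=24: i≥r, start 0; Z[24]=3 grow→box=[24,27)
i=25: min(r-i=2, Z[1]=0)=0; Z[25]=0
i=26: min(r-i=1, Z[2]=0)=0; Z[26]=0

[27, 0, 0, 0, 0, 2, 0, 0, 0, 0, 0, 0, 1, 3, 0, 0, 1, 0, 0, 1, 3, 0, 0, 0, 3, 0, 0]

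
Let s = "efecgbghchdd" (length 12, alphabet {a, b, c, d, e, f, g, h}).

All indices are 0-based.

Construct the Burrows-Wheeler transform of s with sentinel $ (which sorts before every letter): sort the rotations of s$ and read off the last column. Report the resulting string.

rank  rotation       last
    0  $efecgbghchdd  d
    1  bghchdd$efecg  g
    2  cgbghchdd$efe  e
    3  chdd$efecgbgh  h
    4  d$efecgbghchd  d
    5  dd$efecgbghch  h
    6  ecgbghchdd$ef  f
    7  efecgbghchdd$  $
    8  fecgbghchdd$e  e
    9  gbghchdd$efec  c
   10  ghchdd$efecgb  b
   11  hchdd$efecgbg  g
   12  hdd$efecgbghc  c

dgehdhf$ecbgc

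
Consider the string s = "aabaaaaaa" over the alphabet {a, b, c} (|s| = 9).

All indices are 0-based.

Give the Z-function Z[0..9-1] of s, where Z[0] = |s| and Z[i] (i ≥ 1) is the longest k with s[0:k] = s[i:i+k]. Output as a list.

Z[0]=9
i=1: outside box; Z[1]=1 grow→box=[1,2)
i=2: outside box; Z[2]=0
i=3: outside box; Z[3]=2 grow→box=[3,5)
i=4: min(r-i=1, Z[1]=1)=1; Z[4]=2 grow→box=[4,6)
i=5: min(r-i=1, Z[1]=1)=1; Z[5]=2 grow→box=[5,7)
i=6: min(r-i=1, Z[1]=1)=1; Z[6]=2 grow→box=[6,8)
i=7: min(r-i=1, Z[1]=1)=1; Z[7]=2 grow→box=[7,9)
i=8: min(r-i=1, Z[1]=1)=1; Z[8]=1

[9, 1, 0, 2, 2, 2, 2, 2, 1]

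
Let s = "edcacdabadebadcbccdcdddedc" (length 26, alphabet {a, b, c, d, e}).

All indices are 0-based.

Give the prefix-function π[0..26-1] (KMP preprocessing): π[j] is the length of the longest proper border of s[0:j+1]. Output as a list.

[0, 0, 0, 0, 0, 0, 0, 0, 0, 0, 1, 0, 0, 0, 0, 0, 0, 0, 0, 0, 0, 0, 0, 1, 2, 3]

π[0] = 0
j=1 s[j]='d': π[1]=0 (border '')
j=2 s[j]='c': π[2]=0 (border '')
j=3 s[j]='a': π[3]=0 (border '')
j=4 s[j]='c': π[4]=0 (border '')
j=5 s[j]='d': π[5]=0 (border '')
j=6 s[j]='a': π[6]=0 (border '')
j=7 s[j]='b': π[7]=0 (border '')
j=8 s[j]='a': π[8]=0 (border '')
j=9 s[j]='d': π[9]=0 (border '')
j=10 s[j]='e': π[10]=1 (border 'e')
j=11 s[j]='b': k: 1→0; π[11]=0 (border '')
j=12 s[j]='a': π[12]=0 (border '')
j=13 s[j]='d': π[13]=0 (border '')
j=14 s[j]='c': π[14]=0 (border '')
j=15 s[j]='b': π[15]=0 (border '')
j=16 s[j]='c': π[16]=0 (border '')
j=17 s[j]='c': π[17]=0 (border '')
j=18 s[j]='d': π[18]=0 (border '')
j=19 s[j]='c': π[19]=0 (border '')
j=20 s[j]='d': π[20]=0 (border '')
j=21 s[j]='d': π[21]=0 (border '')
j=22 s[j]='d': π[22]=0 (border '')
j=23 s[j]='e': π[23]=1 (border 'e')
j=24 s[j]='d': π[24]=2 (border 'ed')
j=25 s[j]='c': π[25]=3 (border 'edc')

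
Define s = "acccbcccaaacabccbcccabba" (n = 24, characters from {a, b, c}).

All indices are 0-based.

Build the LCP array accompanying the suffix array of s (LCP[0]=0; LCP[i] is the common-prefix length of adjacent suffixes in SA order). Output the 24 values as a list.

[0, 1, 2, 1, 2, 1, 2, 0, 1, 1, 3, 5, 0, 2, 3, 1, 6, 1, 3, 2, 7, 2, 4, 3]

rank | idx | suffix
   0 |  23 | a
   1 |   8 | aaacabccbcccabba
   2 |   9 | aacabccbcccabba
   3 |  20 | abba
   4 |  12 | abccbcccabba
   5 |  10 | acabccbcccabba
   6 |   0 | acccbcccaaacabccbcccabba
   7 |  22 | ba
   8 |  21 | bba
   9 |  13 | bccbcccabba
  10 |   4 | bcccaaacabccbcccabba
  11 |  16 | bcccabba
  12 |   7 | caaacabccbcccabba
  13 |  19 | cabba
  14 |  11 | cabccbcccabba
  15 |   3 | cbcccaaacabccbcccabba
  16 |  15 | cbcccabba
  17 |   6 | ccaaacabccbcccabba
  18 |  18 | ccabba
  19 |   2 | ccbcccaaacabccbcccabba
  20 |  14 | ccbcccabba
  21 |   5 | cccaaacabccbcccabba
  22 |  17 | cccabba
  23 |   1 | cccbcccaaacabccbcccabba

SA = [23, 8, 9, 20, 12, 10, 0, 22, 21, 13, 4, 16, 7, 19, 11, 3, 15, 6, 18, 2, 14, 5, 17, 1]
[i] adj suffixes → lcp
  [1] 23/8 → 1 ('a')
  [2] 8/9 → 2 ('aa')
  [3] 9/20 → 1 ('a')
  [4] 20/12 → 2 ('ab')
  [5] 12/10 → 1 ('a')
  [6] 10/0 → 2 ('ac')
  [7] 0/22 → 0 ('')
  [8] 22/21 → 1 ('b')
  [9] 21/13 → 1 ('b')
  [10] 13/4 → 3 ('bcc')
  [11] 4/16 → 5 ('bccca')
  [12] 16/7 → 0 ('')
  [13] 7/19 → 2 ('ca')
  [14] 19/11 → 3 ('cab')
  [15] 11/3 → 1 ('c')
  [16] 3/15 → 6 ('cbccca')
  [17] 15/6 → 1 ('c')
  [18] 6/18 → 3 ('cca')
  [19] 18/2 → 2 ('cc')
  [20] 2/14 → 7 ('ccbccca')
  [21] 14/5 → 2 ('cc')
  [22] 5/17 → 4 ('ccca')
  [23] 17/1 → 3 ('ccc')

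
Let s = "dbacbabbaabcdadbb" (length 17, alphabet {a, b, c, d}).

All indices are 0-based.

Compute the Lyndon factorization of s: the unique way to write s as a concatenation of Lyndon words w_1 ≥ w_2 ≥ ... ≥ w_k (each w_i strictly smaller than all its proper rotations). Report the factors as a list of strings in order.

["d", "b", "acb", "abb", "aabcdadbb"]

emit factor 1: 'd' (i=0, period=1)
emit factor 2: 'b' (i=1, period=1)
emit factor 3: 'acb' (i=2, period=3)
emit factor 4: 'abb' (i=5, period=3)
emit factor 5: 'aabcdadbb' (i=8, period=9)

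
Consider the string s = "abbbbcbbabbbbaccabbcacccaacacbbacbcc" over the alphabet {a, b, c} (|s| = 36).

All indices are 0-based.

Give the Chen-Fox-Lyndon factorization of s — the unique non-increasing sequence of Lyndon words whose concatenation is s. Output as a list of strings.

emit factor 1: 'abbbbcbb' (i=0, period=8)
emit factor 2: 'abbbbaccabbcaccc' (i=8, period=16)
emit factor 3: 'aacacbbacbcc' (i=24, period=12)

["abbbbcbb", "abbbbaccabbcaccc", "aacacbbacbcc"]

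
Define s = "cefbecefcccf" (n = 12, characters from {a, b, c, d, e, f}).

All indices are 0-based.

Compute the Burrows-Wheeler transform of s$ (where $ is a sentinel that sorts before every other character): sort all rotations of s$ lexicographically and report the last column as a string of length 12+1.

fffc$ecbcccee

rank  rotation       last
    0  $cefbecefcccf  f
    1  becefcccf$cef  f
    2  cccf$cefbecef  f
    3  ccf$cefbecefc  c
    4  cefbecefcccf$  $
    5  cefcccf$cefbe  e
    6  cf$cefbecefcc  c
    7  ecefcccf$cefb  b
    8  efbecefcccf$c  c
    9  efcccf$cefbec  c
   10  f$cefbecefccc  c
   11  fbecefcccf$ce  e
   12  fcccf$cefbece  e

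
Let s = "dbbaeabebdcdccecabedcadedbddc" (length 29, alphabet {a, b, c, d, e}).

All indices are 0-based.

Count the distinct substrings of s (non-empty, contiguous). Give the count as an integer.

sorted suffixes:
  #0 SA[0]=5  'abebdcdccecabedcadedbddc'
  #1 SA[1]=16  'abedcadedbddc'
  #2 SA[2]=21  'adedbddc'
  #3 SA[3]=3  'aeabebdcdccecabedcadedbddc'
  #4 SA[4]=2  'baeabebdcdccecabedcadedbddc'
  #5 SA[5]=1  'bbaeabebdcdccecabedcadedbddc'
  #6 SA[6]=8  'bdcdccecabedcadedbddc'
  #7 SA[7]=25  'bddc'
  #8 SA[8]=6  'bebdcdccecabedcadedbddc'
  #9 SA[9]=17  'bedcadedbddc'
  #10 SA[10]=28  'c'
  #11 SA[11]=15  'cabedcadedbddc'
  #12 SA[12]=20  'cadedbddc'
  #13 SA[13]=12  'ccecabedcadedbddc'
  #14 SA[14]=10  'cdccecabedcadedbddc'
  #15 SA[15]=13  'cecabedcadedbddc'
  #16 SA[16]=0  'dbbaeabebdcdccecabedcadedbddc'
  #17 SA[17]=24  'dbddc'
  #18 SA[18]=27  'dc'
  #19 SA[19]=19  'dcadedbddc'
  #20 SA[20]=11  'dccecabedcadedbddc'
  #21 SA[21]=9  'dcdccecabedcadedbddc'
  #22 SA[22]=26  'ddc'
  #23 SA[23]=22  'dedbddc'
  #24 SA[24]=4  'eabebdcdccecabedcadedbddc'
  #25 SA[25]=7  'ebdcdccecabedcadedbddc'
  #26 SA[26]=14  'ecabedcadedbddc'
  #27 SA[27]=23  'edbddc'
  #28 SA[28]=18  'edcadedbddc'

SA = [5, 16, 21, 3, 2, 1, 8, 25, 6, 17, 28, 15, 20, 12, 10, 13, 0, 24, 27, 19, 11, 9, 26, 22, 4, 7, 14, 23, 18]
rank  pair      lcp
   1  s[5:],s[16:]  3  'abe'
   2  s[16:],s[21:]  1  'a'
   3  s[21:],s[3:]  1  'a'
   4  s[3:],s[2:]  0  ''
   5  s[2:],s[1:]  1  'b'
   6  s[1:],s[8:]  1  'b'
   7  s[8:],s[25:]  2  'bd'
   8  s[25:],s[6:]  1  'b'
   9  s[6:],s[17:]  2  'be'
  10  s[17:],s[28:]  0  ''
  11  s[28:],s[15:]  1  'c'
  12  s[15:],s[20:]  2  'ca'
  13  s[20:],s[12:]  1  'c'
  14  s[12:],s[10:]  1  'c'
  15  s[10:],s[13:]  1  'c'
  16  s[13:],s[0:]  0  ''
  17  s[0:],s[24:]  2  'db'
  18  s[24:],s[27:]  1  'd'
  19  s[27:],s[19:]  2  'dc'
  20  s[19:],s[11:]  2  'dc'
  21  s[11:],s[9:]  2  'dc'
  22  s[9:],s[26:]  1  'd'
  23  s[26:],s[22:]  1  'd'
  24  s[22:],s[4:]  0  ''
  25  s[4:],s[7:]  1  'e'
  26  s[7:],s[14:]  1  'e'
  27  s[14:],s[23:]  1  'e'
  28  s[23:],s[18:]  2  'ed'

n(n+1)/2 = 29·30/2 = 435
Σ LCP = 0 + 3 + 1 + 1 + 0 + 1 + 1 + 2 + 1 + 2 + 0 + 1 + 2 + 1 + 1 + 1 + 0 + 2 + 1 + 2 + 2 + 2 + 1 + 1 + 0 + 1 + 1 + 1 + 2 = 34
distinct = 435 − 34 = 401

401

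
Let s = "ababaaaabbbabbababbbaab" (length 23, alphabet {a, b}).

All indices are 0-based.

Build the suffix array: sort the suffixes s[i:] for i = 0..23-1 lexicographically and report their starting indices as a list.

rank→(start, suffix):
  0 → (4, 'aaaabbbabbababbbaab')
  1 → (5, 'aaabbbabbababbbaab')
  2 → (20, 'aab')
  3 → (6, 'aabbbabbababbbaab')
  4 → (21, 'ab')
  5 → (2, 'abaaaabbbabbababbbaab')
  6 → (0, 'ababaaaabbbabbababbbaab')
  7 → (14, 'ababbbaab')
  8 → (11, 'abbababbbaab')
  9 → (16, 'abbbaab')
  10 → (7, 'abbbabbababbbaab')
  11 → (22, 'b')
  12 → (3, 'baaaabbbabbababbbaab')
  13 → (19, 'baab')
  14 → (1, 'babaaaabbbabbababbbaab')
  15 → (13, 'bababbbaab')
  16 → (10, 'babbababbbaab')
  17 → (15, 'babbbaab')
  18 → (18, 'bbaab')
  19 → (12, 'bbababbbaab')
  20 → (9, 'bbabbababbbaab')
  21 → (17, 'bbbaab')
  22 → (8, 'bbbabbababbbaab')

[4, 5, 20, 6, 21, 2, 0, 14, 11, 16, 7, 22, 3, 19, 1, 13, 10, 15, 18, 12, 9, 17, 8]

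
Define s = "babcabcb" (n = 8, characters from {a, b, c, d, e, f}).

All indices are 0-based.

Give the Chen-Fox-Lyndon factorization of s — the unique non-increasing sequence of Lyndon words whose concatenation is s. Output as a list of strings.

["b", "abcabcb"]

emit factor 1: 'b' (i=0, period=1)
emit factor 2: 'abcabcb' (i=1, period=7)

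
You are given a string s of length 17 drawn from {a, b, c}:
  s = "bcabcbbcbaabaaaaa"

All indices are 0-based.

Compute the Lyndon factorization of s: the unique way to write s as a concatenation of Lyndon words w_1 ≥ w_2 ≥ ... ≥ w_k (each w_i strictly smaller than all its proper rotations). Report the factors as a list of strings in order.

["bc", "abcbbcb", "aab", "a", "a", "a", "a", "a"]

emit factor 1: 'bc' (i=0, period=2)
emit factor 2: 'abcbbcb' (i=2, period=7)
emit factor 3: 'aab' (i=9, period=3)
emit factor 4: 'a' (i=12, period=1)
emit factor 5: 'a' (i=13, period=1)
emit factor 6: 'a' (i=14, period=1)
emit factor 7: 'a' (i=15, period=1)
emit factor 8: 'a' (i=16, period=1)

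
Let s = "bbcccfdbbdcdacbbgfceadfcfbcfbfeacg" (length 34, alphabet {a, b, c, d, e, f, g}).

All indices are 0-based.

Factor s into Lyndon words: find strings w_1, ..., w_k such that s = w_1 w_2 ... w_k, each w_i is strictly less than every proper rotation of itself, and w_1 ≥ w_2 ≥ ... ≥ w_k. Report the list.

["bbcccfdbbdcd", "acbbgfceadfcfbcfbfeacg"]

emit factor 1: 'bbcccfdbbdcd' (i=0, period=12)
emit factor 2: 'acbbgfceadfcfbcfbfeacg' (i=12, period=22)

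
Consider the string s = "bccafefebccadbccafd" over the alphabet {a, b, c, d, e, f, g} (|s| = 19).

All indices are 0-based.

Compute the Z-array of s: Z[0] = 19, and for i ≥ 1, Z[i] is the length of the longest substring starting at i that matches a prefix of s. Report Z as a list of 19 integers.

Z[0]=19
i=1: fresh scan; Z[1]=0
i=2: fresh scan; Z[2]=0
i=3: fresh scan; Z[3]=0
i=4: fresh scan; Z[4]=0
i=5: fresh scan; Z[5]=0
i=6: fresh scan; Z[6]=0
i=7: fresh scan; Z[7]=0
i=8: fresh scan; Z[8]=4 scan→box=[8,12)
i=9: min(r-i=3, Z[1]=0)=0; Z[9]=0
i=10: min(r-i=2, Z[2]=0)=0; Z[10]=0
i=11: min(r-i=1, Z[3]=0)=0; Z[11]=0
i=12: fresh scan; Z[12]=0
i=13: fresh scan; Z[13]=5 scan→box=[13,18)
i=14: min(r-i=4, Z[1]=0)=0; Z[14]=0
i=15: min(r-i=3, Z[2]=0)=0; Z[15]=0
i=16: min(r-i=2, Z[3]=0)=0; Z[16]=0
i=17: min(r-i=1, Z[4]=0)=0; Z[17]=0
i=18: fresh scan; Z[18]=0

[19, 0, 0, 0, 0, 0, 0, 0, 4, 0, 0, 0, 0, 5, 0, 0, 0, 0, 0]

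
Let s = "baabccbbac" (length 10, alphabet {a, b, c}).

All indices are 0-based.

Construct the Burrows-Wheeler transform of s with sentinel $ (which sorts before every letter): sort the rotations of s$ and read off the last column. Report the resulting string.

cbab$bcaacb

rank  rotation     last
    0  $baabccbbac  c
    1  aabccbbac$b  b
    2  abccbbac$ba  a
    3  ac$baabccbb  b
    4  baabccbbac$  $
    5  bac$baabccb  b
    6  bbac$baabcc  c
    7  bccbbac$baa  a
    8  c$baabccbba  a
    9  cbbac$baabc  c
   10  ccbbac$baab  b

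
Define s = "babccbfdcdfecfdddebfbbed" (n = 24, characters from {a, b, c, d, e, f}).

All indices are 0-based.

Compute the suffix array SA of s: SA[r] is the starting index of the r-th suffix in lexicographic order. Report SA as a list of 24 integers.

[1, 0, 20, 2, 21, 18, 5, 4, 3, 8, 12, 23, 7, 14, 15, 16, 9, 17, 11, 22, 19, 6, 13, 10]

sorted suffixes:
  #0 SA[0]=1  'abccbfdcdfecfdddebfbbed'
  #1 SA[1]=0  'babccbfdcdfecfdddebfbbed'
  #2 SA[2]=20  'bbed'
  #3 SA[3]=2  'bccbfdcdfecfdddebfbbed'
  #4 SA[4]=21  'bed'
  #5 SA[5]=18  'bfbbed'
  #6 SA[6]=5  'bfdcdfecfdddebfbbed'
  #7 SA[7]=4  'cbfdcdfecfdddebfbbed'
  #8 SA[8]=3  'ccbfdcdfecfdddebfbbed'
  #9 SA[9]=8  'cdfecfdddebfbbed'
  #10 SA[10]=12  'cfdddebfbbed'
  #11 SA[11]=23  'd'
  #12 SA[12]=7  'dcdfecfdddebfbbed'
  #13 SA[13]=14  'dddebfbbed'
  #14 SA[14]=15  'ddebfbbed'
  #15 SA[15]=16  'debfbbed'
  #16 SA[16]=9  'dfecfdddebfbbed'
  #17 SA[17]=17  'ebfbbed'
  #18 SA[18]=11  'ecfdddebfbbed'
  #19 SA[19]=22  'ed'
  #20 SA[20]=19  'fbbed'
  #21 SA[21]=6  'fdcdfecfdddebfbbed'
  #22 SA[22]=13  'fdddebfbbed'
  #23 SA[23]=10  'fecfdddebfbbed'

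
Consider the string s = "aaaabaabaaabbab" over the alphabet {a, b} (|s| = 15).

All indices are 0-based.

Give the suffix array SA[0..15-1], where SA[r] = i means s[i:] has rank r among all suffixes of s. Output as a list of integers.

[0, 1, 8, 5, 2, 9, 13, 6, 3, 10, 14, 7, 4, 12, 11]

rank | idx | suffix
   0 |   0 | aaaabaabaaabbab
   1 |   1 | aaabaabaaabbab
   2 |   8 | aaabbab
   3 |   5 | aabaaabbab
   4 |   2 | aabaabaaabbab
   5 |   9 | aabbab
   6 |  13 | ab
   7 |   6 | abaaabbab
   8 |   3 | abaabaaabbab
   9 |  10 | abbab
  10 |  14 | b
  11 |   7 | baaabbab
  12 |   4 | baabaaabbab
  13 |  12 | bab
  14 |  11 | bbab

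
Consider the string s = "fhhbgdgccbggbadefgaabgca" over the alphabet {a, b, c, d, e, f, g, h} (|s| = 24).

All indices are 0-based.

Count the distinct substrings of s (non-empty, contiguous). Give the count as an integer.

rank→(start, suffix):
  0 → (23, 'a')
  1 → (18, 'aabgca')
  2 → (19, 'abgca')
  3 → (13, 'adefgaabgca')
  4 → (12, 'badefgaabgca')
  5 → (20, 'bgca')
  6 → (3, 'bgdgccbggbadefgaabgca')
  7 → (9, 'bggbadefgaabgca')
  8 → (22, 'ca')
  9 → (8, 'cbggbadefgaabgca')
  10 → (7, 'ccbggbadefgaabgca')
  11 → (14, 'defgaabgca')
  12 → (5, 'dgccbggbadefgaabgca')
  13 → (15, 'efgaabgca')
  14 → (16, 'fgaabgca')
  15 → (0, 'fhhbgdgccbggbadefgaabgca')
  16 → (17, 'gaabgca')
  17 → (11, 'gbadefgaabgca')
  18 → (21, 'gca')
  19 → (6, 'gccbggbadefgaabgca')
  20 → (4, 'gdgccbggbadefgaabgca')
  21 → (10, 'ggbadefgaabgca')
  22 → (2, 'hbgdgccbggbadefgaabgca')
  23 → (1, 'hhbgdgccbggbadefgaabgca')

SA = [23, 18, 19, 13, 12, 20, 3, 9, 22, 8, 7, 14, 5, 15, 16, 0, 17, 11, 21, 6, 4, 10, 2, 1]
[i] adj suffixes → lcp
  [1] 23/18 → 1 ('a')
  [2] 18/19 → 1 ('a')
  [3] 19/13 → 1 ('a')
  [4] 13/12 → 0 ('')
  [5] 12/20 → 1 ('b')
  [6] 20/3 → 2 ('bg')
  [7] 3/9 → 2 ('bg')
  [8] 9/22 → 0 ('')
  [9] 22/8 → 1 ('c')
  [10] 8/7 → 1 ('c')
  [11] 7/14 → 0 ('')
  [12] 14/5 → 1 ('d')
  [13] 5/15 → 0 ('')
  [14] 15/16 → 0 ('')
  [15] 16/0 → 1 ('f')
  [16] 0/17 → 0 ('')
  [17] 17/11 → 1 ('g')
  [18] 11/21 → 1 ('g')
  [19] 21/6 → 2 ('gc')
  [20] 6/4 → 1 ('g')
  [21] 4/10 → 1 ('g')
  [22] 10/2 → 0 ('')
  [23] 2/1 → 1 ('h')

n(n+1)/2 = 24·25/2 = 300
Σ LCP = 0 + 1 + 1 + 1 + 0 + 1 + 2 + 2 + 0 + 1 + 1 + 0 + 1 + 0 + 0 + 1 + 0 + 1 + 1 + 2 + 1 + 1 + 0 + 1 = 19
distinct = 300 − 19 = 281

281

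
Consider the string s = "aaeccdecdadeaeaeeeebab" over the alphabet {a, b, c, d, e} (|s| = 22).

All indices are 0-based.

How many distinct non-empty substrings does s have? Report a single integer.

rank→(start, suffix):
  0 → (0, 'aaeccdecdadeaeaeeeebab')
  1 → (20, 'ab')
  2 → (9, 'adeaeaeeeebab')
  3 → (12, 'aeaeeeebab')
  4 → (1, 'aeccdecdadeaeaeeeebab')
  5 → (14, 'aeeeebab')
  6 → (21, 'b')
  7 → (19, 'bab')
  8 → (3, 'ccdecdadeaeaeeeebab')
  9 → (7, 'cdadeaeaeeeebab')
  10 → (4, 'cdecdadeaeaeeeebab')
  11 → (8, 'dadeaeaeeeebab')
  12 → (10, 'deaeaeeeebab')
  13 → (5, 'decdadeaeaeeeebab')
  14 → (11, 'eaeaeeeebab')
  15 → (13, 'eaeeeebab')
  16 → (18, 'ebab')
  17 → (2, 'eccdecdadeaeaeeeebab')
  18 → (6, 'ecdadeaeaeeeebab')
  19 → (17, 'eebab')
  20 → (16, 'eeebab')
  21 → (15, 'eeeebab')

SA = [0, 20, 9, 12, 1, 14, 21, 19, 3, 7, 4, 8, 10, 5, 11, 13, 18, 2, 6, 17, 16, 15]
[i] adj suffixes → lcp
  [1] 0/20 → 1 ('a')
  [2] 20/9 → 1 ('a')
  [3] 9/12 → 1 ('a')
  [4] 12/1 → 2 ('ae')
  [5] 1/14 → 2 ('ae')
  [6] 14/21 → 0 ('')
  [7] 21/19 → 1 ('b')
  [8] 19/3 → 0 ('')
  [9] 3/7 → 1 ('c')
  [10] 7/4 → 2 ('cd')
  [11] 4/8 → 0 ('')
  [12] 8/10 → 1 ('d')
  [13] 10/5 → 2 ('de')
  [14] 5/11 → 0 ('')
  [15] 11/13 → 3 ('eae')
  [16] 13/18 → 1 ('e')
  [17] 18/2 → 1 ('e')
  [18] 2/6 → 2 ('ec')
  [19] 6/17 → 1 ('e')
  [20] 17/16 → 2 ('ee')
  [21] 16/15 → 3 ('eee')

n(n+1)/2 = 22·23/2 = 253
Σ LCP = 0 + 1 + 1 + 1 + 2 + 2 + 0 + 1 + 0 + 1 + 2 + 0 + 1 + 2 + 0 + 3 + 1 + 1 + 2 + 1 + 2 + 3 = 27
distinct = 253 − 27 = 226

226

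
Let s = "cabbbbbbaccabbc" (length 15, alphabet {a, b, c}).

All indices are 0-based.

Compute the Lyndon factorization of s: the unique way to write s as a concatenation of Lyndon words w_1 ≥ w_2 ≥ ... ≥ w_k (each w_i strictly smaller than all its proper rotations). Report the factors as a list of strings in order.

["c", "abbbbbbaccabbc"]

emit factor 1: 'c' (i=0, period=1)
emit factor 2: 'abbbbbbaccabbc' (i=1, period=14)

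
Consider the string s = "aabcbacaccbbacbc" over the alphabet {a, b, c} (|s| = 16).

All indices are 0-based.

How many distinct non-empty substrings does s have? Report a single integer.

rank→(start, suffix):
  0 → (0, 'aabcbacaccbbacbc')
  1 → (1, 'abcbacaccbbacbc')
  2 → (5, 'acaccbbacbc')
  3 → (12, 'acbc')
  4 → (7, 'accbbacbc')
  5 → (4, 'bacaccbbacbc')
  6 → (11, 'bacbc')
  7 → (10, 'bbacbc')
  8 → (14, 'bc')
  9 → (2, 'bcbacaccbbacbc')
  10 → (15, 'c')
  11 → (6, 'caccbbacbc')
  12 → (3, 'cbacaccbbacbc')
  13 → (9, 'cbbacbc')
  14 → (13, 'cbc')
  15 → (8, 'ccbbacbc')

SA = [0, 1, 5, 12, 7, 4, 11, 10, 14, 2, 15, 6, 3, 9, 13, 8]
[i] adj suffixes → lcp
  [1] 0/1 → 1 ('a')
  [2] 1/5 → 1 ('a')
  [3] 5/12 → 2 ('ac')
  [4] 12/7 → 2 ('ac')
  [5] 7/4 → 0 ('')
  [6] 4/11 → 3 ('bac')
  [7] 11/10 → 1 ('b')
  [8] 10/14 → 1 ('b')
  [9] 14/2 → 2 ('bc')
  [10] 2/15 → 0 ('')
  [11] 15/6 → 1 ('c')
  [12] 6/3 → 1 ('c')
  [13] 3/9 → 2 ('cb')
  [14] 9/13 → 2 ('cb')
  [15] 13/8 → 1 ('c')

n(n+1)/2 = 16·17/2 = 136
Σ LCP = 0 + 1 + 1 + 2 + 2 + 0 + 3 + 1 + 1 + 2 + 0 + 1 + 1 + 2 + 2 + 1 = 20
distinct = 136 − 20 = 116

116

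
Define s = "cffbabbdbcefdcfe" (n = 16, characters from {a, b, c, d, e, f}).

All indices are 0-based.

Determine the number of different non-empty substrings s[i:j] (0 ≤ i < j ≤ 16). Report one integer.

125

rank→(start, suffix):
  0 → (4, 'abbdbcefdcfe')
  1 → (3, 'babbdbcefdcfe')
  2 → (5, 'bbdbcefdcfe')
  3 → (8, 'bcefdcfe')
  4 → (6, 'bdbcefdcfe')
  5 → (9, 'cefdcfe')
  6 → (13, 'cfe')
  7 → (0, 'cffbabbdbcefdcfe')
  8 → (7, 'dbcefdcfe')
  9 → (12, 'dcfe')
  10 → (15, 'e')
  11 → (10, 'efdcfe')
  12 → (2, 'fbabbdbcefdcfe')
  13 → (11, 'fdcfe')
  14 → (14, 'fe')
  15 → (1, 'ffbabbdbcefdcfe')

SA = [4, 3, 5, 8, 6, 9, 13, 0, 7, 12, 15, 10, 2, 11, 14, 1]
[i] adj suffixes → lcp
  [1] 4/3 → 0 ('')
  [2] 3/5 → 1 ('b')
  [3] 5/8 → 1 ('b')
  [4] 8/6 → 1 ('b')
  [5] 6/9 → 0 ('')
  [6] 9/13 → 1 ('c')
  [7] 13/0 → 2 ('cf')
  [8] 0/7 → 0 ('')
  [9] 7/12 → 1 ('d')
  [10] 12/15 → 0 ('')
  [11] 15/10 → 1 ('e')
  [12] 10/2 → 0 ('')
  [13] 2/11 → 1 ('f')
  [14] 11/14 → 1 ('f')
  [15] 14/1 → 1 ('f')

n(n+1)/2 = 16·17/2 = 136
Σ LCP = 0 + 0 + 1 + 1 + 1 + 0 + 1 + 2 + 0 + 1 + 0 + 1 + 0 + 1 + 1 + 1 = 11
distinct = 136 − 11 = 125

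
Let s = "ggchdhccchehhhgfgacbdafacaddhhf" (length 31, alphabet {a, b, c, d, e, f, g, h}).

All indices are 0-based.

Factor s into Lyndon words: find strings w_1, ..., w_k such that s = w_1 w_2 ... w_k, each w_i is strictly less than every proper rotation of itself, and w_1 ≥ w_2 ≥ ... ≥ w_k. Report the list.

["g", "g", "chdh", "ccchehhhgfg", "acbdaf", "acaddhhf"]

emit factor 1: 'g' (i=0, period=1)
emit factor 2: 'g' (i=1, period=1)
emit factor 3: 'chdh' (i=2, period=4)
emit factor 4: 'ccchehhhgfg' (i=6, period=11)
emit factor 5: 'acbdaf' (i=17, period=6)
emit factor 6: 'acaddhhf' (i=23, period=8)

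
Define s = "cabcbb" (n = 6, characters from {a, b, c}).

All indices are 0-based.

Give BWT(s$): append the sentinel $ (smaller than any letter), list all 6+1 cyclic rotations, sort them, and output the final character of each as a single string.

bcbca$b

rank  rotation last
    0  $cabcbb  b
    1  abcbb$c  c
    2  b$cabcb  b
    3  bb$cabc  c
    4  bcbb$ca  a
    5  cabcbb$  $
    6  cbb$cab  b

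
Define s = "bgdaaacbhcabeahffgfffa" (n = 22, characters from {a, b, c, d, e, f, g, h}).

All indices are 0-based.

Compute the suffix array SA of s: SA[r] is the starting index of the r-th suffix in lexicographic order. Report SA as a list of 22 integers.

[21, 3, 4, 10, 5, 13, 11, 0, 7, 9, 6, 2, 12, 20, 19, 18, 15, 16, 1, 17, 8, 14]

rank | idx | suffix
   0 |  21 | a
   1 |   3 | aaacbhcabeahffgfffa
   2 |   4 | aacbhcabeahffgfffa
   3 |  10 | abeahffgfffa
   4 |   5 | acbhcabeahffgfffa
   5 |  13 | ahffgfffa
   6 |  11 | beahffgfffa
   7 |   0 | bgdaaacbhcabeahffgfffa
   8 |   7 | bhcabeahffgfffa
   9 |   9 | cabeahffgfffa
  10 |   6 | cbhcabeahffgfffa
  11 |   2 | daaacbhcabeahffgfffa
  12 |  12 | eahffgfffa
  13 |  20 | fa
  14 |  19 | ffa
  15 |  18 | fffa
  16 |  15 | ffgfffa
  17 |  16 | fgfffa
  18 |   1 | gdaaacbhcabeahffgfffa
  19 |  17 | gfffa
  20 |   8 | hcabeahffgfffa
  21 |  14 | hffgfffa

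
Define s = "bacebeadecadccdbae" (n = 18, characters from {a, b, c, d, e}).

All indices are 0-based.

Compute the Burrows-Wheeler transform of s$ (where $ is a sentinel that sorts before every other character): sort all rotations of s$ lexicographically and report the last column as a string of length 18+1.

ebceb$deedcacaaabcd

rank  rotation             last
    0  $bacebeadecadccdbae  e
    1  acebeadecadccdbae$b  b
    2  adccdbae$bacebeadec  c
    3  adecadccdbae$bacebe  e
    4  ae$bacebeadecadccdb  b
    5  bacebeadecadccdbae$  $
    6  bae$bacebeadecadccd  d
    7  beadecadccdbae$bace  e
    8  cadccdbae$bacebeade  e
    9  ccdbae$bacebeadecad  d
   10  cdbae$bacebeadecadc  c
   11  cebeadecadccdbae$ba  a
   12  dbae$bacebeadecadcc  c
   13  dccdbae$bacebeadeca  a
   14  decadccdbae$bacebea  a
   15  e$bacebeadecadccdba  a
   16  eadecadccdbae$baceb  b
   17  ebeadecadccdbae$bac  c
   18  ecadccdbae$bacebead  d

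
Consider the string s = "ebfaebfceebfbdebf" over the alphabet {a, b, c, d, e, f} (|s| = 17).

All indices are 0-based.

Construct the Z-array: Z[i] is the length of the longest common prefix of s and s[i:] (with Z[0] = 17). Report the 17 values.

Z[0]=17
i=1: i≥r, start 0; Z[1]=0
i=2: i≥r, start 0; Z[2]=0
i=3: i≥r, start 0; Z[3]=0
i=4: i≥r, start 0; Z[4]=3 extend→box=[4,7)
i=5: min(r-i=2, Z[1]=0)=0; Z[5]=0
i=6: min(r-i=1, Z[2]=0)=0; Z[6]=0
i=7: i≥r, start 0; Z[7]=0
i=8: i≥r, start 0; Z[8]=1 extend→box=[8,9)
i=9: i≥r, start 0; Z[9]=3 extend→box=[9,12)
i=10: min(r-i=2, Z[1]=0)=0; Z[10]=0
i=11: min(r-i=1, Z[2]=0)=0; Z[11]=0
i=12: i≥r, start 0; Z[12]=0
i=13: i≥r, start 0; Z[13]=0
i=14: i≥r, start 0; Z[14]=3 extend→box=[14,17)
i=15: min(r-i=2, Z[1]=0)=0; Z[15]=0
i=16: min(r-i=1, Z[2]=0)=0; Z[16]=0

[17, 0, 0, 0, 3, 0, 0, 0, 1, 3, 0, 0, 0, 0, 3, 0, 0]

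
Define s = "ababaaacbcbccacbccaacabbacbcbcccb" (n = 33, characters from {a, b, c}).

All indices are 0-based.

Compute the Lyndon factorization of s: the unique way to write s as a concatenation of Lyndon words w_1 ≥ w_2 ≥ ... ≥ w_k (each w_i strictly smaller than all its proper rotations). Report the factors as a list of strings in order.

["ab", "ab", "aaacbcbccacbccaacabbacbcbcccb"]

emit factor 1: 'ab' (i=0, period=2)
emit factor 2: 'ab' (i=2, period=2)
emit factor 3: 'aaacbcbccacbccaacabbacbcbcccb' (i=4, period=29)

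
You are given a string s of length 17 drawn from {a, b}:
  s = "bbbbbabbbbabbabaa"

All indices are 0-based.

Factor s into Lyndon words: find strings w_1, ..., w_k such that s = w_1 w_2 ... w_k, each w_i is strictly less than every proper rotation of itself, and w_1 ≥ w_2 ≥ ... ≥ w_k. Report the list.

emit factor 1: 'b' (i=0, period=1)
emit factor 2: 'b' (i=1, period=1)
emit factor 3: 'b' (i=2, period=1)
emit factor 4: 'b' (i=3, period=1)
emit factor 5: 'b' (i=4, period=1)
emit factor 6: 'abbbb' (i=5, period=5)
emit factor 7: 'abb' (i=10, period=3)
emit factor 8: 'ab' (i=13, period=2)
emit factor 9: 'a' (i=15, period=1)
emit factor 10: 'a' (i=16, period=1)

["b", "b", "b", "b", "b", "abbbb", "abb", "ab", "a", "a"]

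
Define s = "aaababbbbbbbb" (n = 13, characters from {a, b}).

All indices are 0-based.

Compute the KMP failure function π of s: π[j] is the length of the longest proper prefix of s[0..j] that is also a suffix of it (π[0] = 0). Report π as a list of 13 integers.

π[0] = 0
j=1 s[j]='a': π[1]=1 (border 'a')
j=2 s[j]='a': π[2]=2 (border 'aa')
j=3 s[j]='b': k: 2→1→0; π[3]=0 (border '')
j=4 s[j]='a': π[4]=1 (border 'a')
j=5 s[j]='b': k: 1→0; π[5]=0 (border '')
j=6 s[j]='b': π[6]=0 (border '')
j=7 s[j]='b': π[7]=0 (border '')
j=8 s[j]='b': π[8]=0 (border '')
j=9 s[j]='b': π[9]=0 (border '')
j=10 s[j]='b': π[10]=0 (border '')
j=11 s[j]='b': π[11]=0 (border '')
j=12 s[j]='b': π[12]=0 (border '')

[0, 1, 2, 0, 1, 0, 0, 0, 0, 0, 0, 0, 0]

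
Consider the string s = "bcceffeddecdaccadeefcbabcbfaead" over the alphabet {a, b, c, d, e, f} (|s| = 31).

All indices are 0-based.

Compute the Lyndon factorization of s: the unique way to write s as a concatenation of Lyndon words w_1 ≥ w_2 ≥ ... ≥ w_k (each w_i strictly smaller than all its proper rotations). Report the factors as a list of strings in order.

["bcceffeddecd", "accadeefcb", "abcbfaead"]

emit factor 1: 'bcceffeddecd' (i=0, period=12)
emit factor 2: 'accadeefcb' (i=12, period=10)
emit factor 3: 'abcbfaead' (i=22, period=9)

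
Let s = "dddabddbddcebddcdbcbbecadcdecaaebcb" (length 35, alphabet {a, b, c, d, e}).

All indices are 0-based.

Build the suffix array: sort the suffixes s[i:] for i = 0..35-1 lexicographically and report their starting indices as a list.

sorted suffixes:
  #0 SA[0]=29  'aaebcb'
  #1 SA[1]=3  'abddbddcebddcdbcbbecadcdecaaebcb'
  #2 SA[2]=23  'adcdecaaebcb'
  #3 SA[3]=30  'aebcb'
  #4 SA[4]=34  'b'
  #5 SA[5]=19  'bbecadcdecaaebcb'
  #6 SA[6]=32  'bcb'
  #7 SA[7]=17  'bcbbecadcdecaaebcb'
  #8 SA[8]=4  'bddbddcebddcdbcbbecadcdecaaebcb'
  #9 SA[9]=12  'bddcdbcbbecadcdecaaebcb'
  #10 SA[10]=7  'bddcebddcdbcbbecadcdecaaebcb'
  #11 SA[11]=20  'becadcdecaaebcb'
  #12 SA[12]=28  'caaebcb'
  #13 SA[13]=22  'cadcdecaaebcb'
  #14 SA[14]=33  'cb'
  #15 SA[15]=18  'cbbecadcdecaaebcb'
  #16 SA[16]=15  'cdbcbbecadcdecaaebcb'
  #17 SA[17]=25  'cdecaaebcb'
  #18 SA[18]=10  'cebddcdbcbbecadcdecaaebcb'
  #19 SA[19]=2  'dabddbddcebddcdbcbbecadcdecaaebcb'
  #20 SA[20]=16  'dbcbbecadcdecaaebcb'
  #21 SA[21]=6  'dbddcebddcdbcbbecadcdecaaebcb'
  #22 SA[22]=14  'dcdbcbbecadcdecaaebcb'
  #23 SA[23]=24  'dcdecaaebcb'
  #24 SA[24]=9  'dcebddcdbcbbecadcdecaaebcb'
  #25 SA[25]=1  'ddabddbddcebddcdbcbbecadcdecaaebcb'
  #26 SA[26]=5  'ddbddcebddcdbcbbecadcdecaaebcb'
  #27 SA[27]=13  'ddcdbcbbecadcdecaaebcb'
  #28 SA[28]=8  'ddcebddcdbcbbecadcdecaaebcb'
  #29 SA[29]=0  'dddabddbddcebddcdbcbbecadcdecaaebcb'
  #30 SA[30]=26  'decaaebcb'
  #31 SA[31]=31  'ebcb'
  #32 SA[32]=11  'ebddcdbcbbecadcdecaaebcb'
  #33 SA[33]=27  'ecaaebcb'
  #34 SA[34]=21  'ecadcdecaaebcb'

[29, 3, 23, 30, 34, 19, 32, 17, 4, 12, 7, 20, 28, 22, 33, 18, 15, 25, 10, 2, 16, 6, 14, 24, 9, 1, 5, 13, 8, 0, 26, 31, 11, 27, 21]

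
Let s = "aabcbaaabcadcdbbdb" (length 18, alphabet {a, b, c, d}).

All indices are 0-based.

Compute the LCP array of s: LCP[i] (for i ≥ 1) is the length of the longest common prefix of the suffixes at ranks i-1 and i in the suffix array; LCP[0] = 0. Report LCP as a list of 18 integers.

[0, 2, 4, 1, 3, 1, 0, 1, 1, 1, 2, 1, 0, 1, 1, 0, 2, 1]

rank→(start, suffix):
  0 → (5, 'aaabcadcdbbdb')
  1 → (6, 'aabcadcdbbdb')
  2 → (0, 'aabcbaaabcadcdbbdb')
  3 → (7, 'abcadcdbbdb')
  4 → (1, 'abcbaaabcadcdbbdb')
  5 → (10, 'adcdbbdb')
  6 → (17, 'b')
  7 → (4, 'baaabcadcdbbdb')
  8 → (14, 'bbdb')
  9 → (8, 'bcadcdbbdb')
  10 → (2, 'bcbaaabcadcdbbdb')
  11 → (15, 'bdb')
  12 → (9, 'cadcdbbdb')
  13 → (3, 'cbaaabcadcdbbdb')
  14 → (12, 'cdbbdb')
  15 → (16, 'db')
  16 → (13, 'dbbdb')
  17 → (11, 'dcdbbdb')

SA = [5, 6, 0, 7, 1, 10, 17, 4, 14, 8, 2, 15, 9, 3, 12, 16, 13, 11]
rank  pair      lcp
   1  s[5:],s[6:]  2  'aa'
   2  s[6:],s[0:]  4  'aabc'
   3  s[0:],s[7:]  1  'a'
   4  s[7:],s[1:]  3  'abc'
   5  s[1:],s[10:]  1  'a'
   6  s[10:],s[17:]  0  ''
   7  s[17:],s[4:]  1  'b'
   8  s[4:],s[14:]  1  'b'
   9  s[14:],s[8:]  1  'b'
  10  s[8:],s[2:]  2  'bc'
  11  s[2:],s[15:]  1  'b'
  12  s[15:],s[9:]  0  ''
  13  s[9:],s[3:]  1  'c'
  14  s[3:],s[12:]  1  'c'
  15  s[12:],s[16:]  0  ''
  16  s[16:],s[13:]  2  'db'
  17  s[13:],s[11:]  1  'd'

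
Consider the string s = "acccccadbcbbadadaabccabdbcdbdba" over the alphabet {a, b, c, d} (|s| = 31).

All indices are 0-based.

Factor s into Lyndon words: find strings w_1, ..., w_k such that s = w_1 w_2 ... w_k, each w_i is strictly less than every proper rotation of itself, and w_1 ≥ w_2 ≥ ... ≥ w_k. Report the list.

emit factor 1: 'acccccadbcbbadad' (i=0, period=16)
emit factor 2: 'aabccabdbcdbdb' (i=16, period=14)
emit factor 3: 'a' (i=30, period=1)

["acccccadbcbbadad", "aabccabdbcdbdb", "a"]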